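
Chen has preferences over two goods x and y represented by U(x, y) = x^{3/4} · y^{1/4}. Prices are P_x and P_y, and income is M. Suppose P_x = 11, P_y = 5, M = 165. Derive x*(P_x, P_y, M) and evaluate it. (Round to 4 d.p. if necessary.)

Tangency: MRS = 3·y/x = P_x/P_y.
Rearranging, P_y·y = (1/3)·P_x·x. Substituting into the budget gives P_x·x·(1 + (1/3)) = M.
Demand: x*(P_x,P_y,M) = 0.75·M/P_x and y* = 0.25·M/P_y.
At P_x=11, P_y=5, M=165: x* = 0.75·165/11 = 11.25.

x* = 11.25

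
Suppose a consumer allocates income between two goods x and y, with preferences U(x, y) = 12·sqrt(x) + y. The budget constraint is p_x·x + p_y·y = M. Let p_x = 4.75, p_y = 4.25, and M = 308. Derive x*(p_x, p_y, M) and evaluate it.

MU_x = 6/√x, MU_y = 1. Tangency: 6/√x = p_x/p_y.
Thus x* = (6·p_y/p_x)² — independent of M — with the rest of income spent on y.
Plugging in: x* = (6·4.25/4.75)² = 28.8199.

x* = 28.8199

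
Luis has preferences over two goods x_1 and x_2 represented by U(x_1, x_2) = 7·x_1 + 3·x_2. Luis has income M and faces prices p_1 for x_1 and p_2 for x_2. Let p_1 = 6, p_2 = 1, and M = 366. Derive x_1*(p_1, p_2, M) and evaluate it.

Linear utility — the consumer picks whichever good has higher MU/price: 7/6 = 1.1667 vs 3/1 = 3.
x_2 gives more utility per dollar, so spend all income on x_2: x_2* = M/p_2, x_1* = 0.
Numerically: x_1* = 0, x_2* = 366.

x_1* = 0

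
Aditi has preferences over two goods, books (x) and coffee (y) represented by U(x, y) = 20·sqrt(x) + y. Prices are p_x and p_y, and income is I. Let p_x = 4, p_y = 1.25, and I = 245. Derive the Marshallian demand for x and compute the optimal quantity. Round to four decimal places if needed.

x* = 9.7656

MU_x = 10/√x, MU_y = 1. Tangency: 10/√x = p_x/p_y.
Thus x* = (10·p_y/p_x)² — independent of I — with the rest of income spent on y.
Plugging in: x* = (10·1.25/4)² = 9.7656.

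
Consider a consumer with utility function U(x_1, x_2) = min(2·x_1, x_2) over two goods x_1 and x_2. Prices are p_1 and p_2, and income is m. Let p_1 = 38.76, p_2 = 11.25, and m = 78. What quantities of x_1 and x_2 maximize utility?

Leontief preferences: the optimum is at the kink where x_1/1 = x_2/2, i.e. x_2 = 2·x_1.
Budget: p_1·x_1 + p_2·2·x_1 = m, so (p_1 + 2·p_2)·x_1 = m.
Demand: x_1*(p_1,p_2,m) = m/(p_1 + 2·p_2), x_2* = 2·m/(p_1 + 2·p_2).
Here 38.76 + 2·11.25 = 61.26, giving x_1* = 1.2733 and x_2* = 2.5465.

x_1* = 1.2733, x_2* = 2.5465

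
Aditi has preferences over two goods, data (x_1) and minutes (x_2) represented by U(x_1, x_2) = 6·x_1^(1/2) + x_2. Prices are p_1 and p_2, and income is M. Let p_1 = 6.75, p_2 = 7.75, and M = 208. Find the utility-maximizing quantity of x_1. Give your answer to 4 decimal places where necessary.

x_1* = 11.8642

MU_x_1 = 3/√x_1, MU_x_2 = 1. Tangency: 3/√x_1 = p_1/p_2.
Solve: √x_1 = 3·p_2/p_1, so x_1*(p_1,p_2) = (3·p_2/p_1)², and x_2* = (M − p_1·x_1*)/p_2.
Plugging in: x_1* = (3·7.75/6.75)² = 11.8642.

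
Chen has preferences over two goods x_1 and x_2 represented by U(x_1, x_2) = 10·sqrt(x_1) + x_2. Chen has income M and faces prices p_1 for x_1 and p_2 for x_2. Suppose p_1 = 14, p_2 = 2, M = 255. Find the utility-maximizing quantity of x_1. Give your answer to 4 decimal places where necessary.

MU_x_1 = 5/√x_1, MU_x_2 = 1. Tangency: 5/√x_1 = p_1/p_2.
Thus x_1* = (5·p_2/p_1)² — independent of M — with the rest of income spent on x_2.
Plugging in: x_1* = (5·2/14)² = 0.5102.

x_1* = 0.5102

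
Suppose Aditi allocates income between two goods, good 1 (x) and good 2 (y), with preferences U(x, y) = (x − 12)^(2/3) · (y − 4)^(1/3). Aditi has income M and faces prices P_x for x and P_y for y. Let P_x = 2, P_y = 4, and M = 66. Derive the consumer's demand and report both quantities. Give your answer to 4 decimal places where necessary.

Let x' = x−12, y' = y−4. MRS = 2·y'/x' = P_x/P_y.
After buying the subsistence bundle (12, 4), a share 2/3 of the remaining income goes to x: x* = 12 + 2/3·(M − 12P_x − 4P_y)/P_x.
Discretionary income = 66 − 12·2 − 4·4 = 26; x* = 12 + 2/3·26/2 = 20.6667; y* = 4 + 1/3·26/4 = 6.1667.

x* = 20.6667, y* = 6.1667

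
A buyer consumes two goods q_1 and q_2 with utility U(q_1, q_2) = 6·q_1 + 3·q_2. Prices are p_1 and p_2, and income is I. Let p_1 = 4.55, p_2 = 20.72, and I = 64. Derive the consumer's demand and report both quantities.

Perfect substitutes: compare marginal utility per dollar. 6/p_1 vs 3/p_2 → 1.3187 vs 0.1448.
q_1 gives more utility per dollar, so spend all income on q_1: q_1* = I/p_1, q_2* = 0.
Numerically: q_1* = 14.0659, q_2* = 0.

q_1* = 14.0659, q_2* = 0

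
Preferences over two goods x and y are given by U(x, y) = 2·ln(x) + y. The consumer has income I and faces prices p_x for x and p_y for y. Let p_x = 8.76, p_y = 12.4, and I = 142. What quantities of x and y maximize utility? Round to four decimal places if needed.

x* = 2.8311, y* = 9.4516

MU_x = 2/x, MU_y = 1. Tangency: 2/x = p_x/p_y.
So x*(p_x,p_y) = 2·p_y/p_x, independent of income; and y* = (I − 2·p_y)/p_y.
At the given prices: x* = 2·12.4/8.76 = 2.8311, and y* = 9.4516.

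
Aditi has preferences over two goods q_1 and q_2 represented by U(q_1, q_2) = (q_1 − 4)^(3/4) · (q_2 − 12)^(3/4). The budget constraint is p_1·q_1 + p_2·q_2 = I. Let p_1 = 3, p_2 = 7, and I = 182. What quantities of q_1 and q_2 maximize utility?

q_1* = 18.3333, q_2* = 18.1429

Discretionary income = 182 − 4·3 − 12·7 = 86; q_1* = 4 + 0.5·86/3 = 18.3333; q_2* = 12 + 0.5·86/7 = 18.1429.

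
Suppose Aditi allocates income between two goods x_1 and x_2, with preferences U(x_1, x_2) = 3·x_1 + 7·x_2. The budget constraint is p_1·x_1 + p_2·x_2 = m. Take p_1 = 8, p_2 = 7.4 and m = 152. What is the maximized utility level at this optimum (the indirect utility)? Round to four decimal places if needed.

V = 143.7838

Linear utility — the consumer picks whichever good has higher MU/price: 3/8 = 0.375 vs 7/7.4 = 0.9459.
x_2 gives more utility per dollar, so spend all income on x_2: x_2* = m/p_2, x_1* = 0.
Numerically: x_1* = 0, x_2* = 20.5405.
Utility at the optimum: U(0, 20.5405) = 143.7838.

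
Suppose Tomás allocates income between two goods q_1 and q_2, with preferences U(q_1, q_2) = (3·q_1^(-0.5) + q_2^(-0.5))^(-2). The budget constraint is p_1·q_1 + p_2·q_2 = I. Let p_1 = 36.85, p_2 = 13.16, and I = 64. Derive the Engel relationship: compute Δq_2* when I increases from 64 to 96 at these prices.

Δq_2* = 0.6184

MRS = MU_q_1/MU_q_2 = 3·(q_2/q_1)^(1.5). Set equal to p_1/p_2.
Hence q_2/q_1 = ((1/3)·p_1/p_2)^(1/(1.5)), i.e. raised to the 2/3 power.
Substitute q_2 = (q_2/q_1)·q_1 into the budget: q_1* = I/(p_1 + p_2·(q_2/q_1)).
Numerically q_2/q_1 = 0.955081, so q_1* = 64/(36.85 + 13.16·0.955081) = 1.2951 and q_2* = 0.955081·1.2951 = 1.2369.
At I' = 96: q_2* = 1.8553. Change: 1.8553 − 1.2369 = 0.6184.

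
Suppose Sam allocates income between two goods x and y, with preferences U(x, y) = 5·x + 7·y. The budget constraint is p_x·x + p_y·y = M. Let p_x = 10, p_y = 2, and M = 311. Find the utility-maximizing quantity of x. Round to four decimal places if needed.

Perfect substitutes: compare marginal utility per dollar. 5/p_x vs 7/p_y → 0.5 vs 3.5.
y gives more utility per dollar, so spend all income on y: y* = M/p_y, x* = 0.
Numerically: x* = 0, y* = 155.5.

x* = 0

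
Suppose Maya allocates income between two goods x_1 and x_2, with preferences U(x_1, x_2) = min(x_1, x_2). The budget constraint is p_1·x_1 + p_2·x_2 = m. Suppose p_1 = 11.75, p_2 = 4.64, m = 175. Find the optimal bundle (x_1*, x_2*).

Leontief preferences: the optimum is at the kink where x_1/1 = x_2/1, i.e. x_2 = x_1.
Budget: p_1·x_1 + p_2·x_1 = m, so (p_1 + p_2)·x_1 = m.
Demand: x_1*(p_1,p_2,m) = m/(p_1 + p_2), x_2* = m/(p_1 + p_2).
Here 11.75 + 4.64 = 16.39, giving x_1* = 10.6772 and x_2* = 10.6772.

x_1* = 10.6772, x_2* = 10.6772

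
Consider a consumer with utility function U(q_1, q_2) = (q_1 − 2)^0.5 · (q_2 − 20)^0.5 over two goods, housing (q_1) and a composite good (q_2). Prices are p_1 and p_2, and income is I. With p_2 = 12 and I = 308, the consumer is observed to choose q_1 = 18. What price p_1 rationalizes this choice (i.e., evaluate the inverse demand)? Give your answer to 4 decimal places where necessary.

This is Cobb-Douglas in (q_1−2, q_2−20): tangency gives 0.5·p_2·(q_2−20) = 0.5·p_1·(q_1−2).
Substituting into the budget: q_1* = 2 + 0.5·(I − 2·p_1 − 20·p_2)/p_1, and q_2* = 20 + 0.5·(…)/p_2.
Set q_1* = 18 in the demand function and solve for p_1: p_1 = 2.

p_1 = 2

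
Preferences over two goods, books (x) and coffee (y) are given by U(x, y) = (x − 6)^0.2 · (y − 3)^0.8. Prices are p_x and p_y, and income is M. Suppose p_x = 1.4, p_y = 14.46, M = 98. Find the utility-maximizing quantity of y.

y* = 5.5571

Let x' = x−6, y' = y−3. MRS = (1/4)·y'/x' = p_x/p_y.
Substituting into the budget: x* = 6 + 0.2·(M − 6·p_x − 3·p_y)/p_x, and y* = 3 + 0.8·(…)/p_y.
Discretionary income = 98 − 6·1.4 − 3·14.46 = 46.22; y* = 3 + 0.8·46.22/14.46 = 5.5571.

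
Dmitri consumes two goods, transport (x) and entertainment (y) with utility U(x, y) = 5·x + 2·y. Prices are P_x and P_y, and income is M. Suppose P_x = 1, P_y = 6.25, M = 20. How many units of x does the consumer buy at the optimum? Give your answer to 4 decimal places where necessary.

Perfect substitutes: compare marginal utility per dollar. 5/P_x vs 2/P_y → 5 vs 0.32.
x gives more utility per dollar, so spend all income on x: x* = M/P_x, y* = 0.
Numerically: x* = 20, y* = 0.

x* = 20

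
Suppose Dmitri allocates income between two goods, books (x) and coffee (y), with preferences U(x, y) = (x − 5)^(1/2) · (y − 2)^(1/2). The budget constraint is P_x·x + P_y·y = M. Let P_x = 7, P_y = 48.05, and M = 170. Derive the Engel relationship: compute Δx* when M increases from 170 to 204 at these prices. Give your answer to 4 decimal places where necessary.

Δx* = 2.4286

MRS = (y−2)/(x−5). Tangency with P_x/P_y gives y−2 = (P_x/P_y)·(x−5).
After buying the subsistence bundle (5, 2), a share 0.5 of the remaining income goes to x: x* = 5 + 0.5·(M − 5P_x − 2P_y)/P_x.
Discretionary income = 170 − 5·7 − 2·48.05 = 38.9; x* = 5 + 0.5·38.9/7 = 7.7786.
At M' = 204: x* = 10.2071. Change: 10.2071 − 7.7786 = 2.4286.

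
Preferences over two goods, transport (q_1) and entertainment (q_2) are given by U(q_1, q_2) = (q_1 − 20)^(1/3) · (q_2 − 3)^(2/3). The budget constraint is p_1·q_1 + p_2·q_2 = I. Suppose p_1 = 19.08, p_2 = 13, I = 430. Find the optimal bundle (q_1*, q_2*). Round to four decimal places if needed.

q_1* = 20.1642, q_2* = 3.4821

This is Cobb-Douglas in (q_1−20, q_2−3): tangency gives 1/3·p_2·(q_2−3) = 2/3·p_1·(q_1−20).
After buying the subsistence bundle (20, 3), a share 1/3 of the remaining income goes to q_1: q_1* = 20 + 1/3·(I − 20p_1 − 3p_2)/p_1.
Discretionary income = 430 − 20·19.08 − 3·13 = 9.4; q_1* = 20 + 1/3·9.4/19.08 = 20.1642; q_2* = 3 + 2/3·9.4/13 = 3.4821.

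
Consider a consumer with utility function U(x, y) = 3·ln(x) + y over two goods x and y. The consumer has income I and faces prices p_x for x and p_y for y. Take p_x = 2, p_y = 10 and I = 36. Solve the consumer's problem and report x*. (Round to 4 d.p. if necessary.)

x* = 15

So x*(p_x,p_y) = 3·p_y/p_x, independent of income; and y* = (I − 3·p_y)/p_y.
At the given prices: x* = 3·10/2 = 15.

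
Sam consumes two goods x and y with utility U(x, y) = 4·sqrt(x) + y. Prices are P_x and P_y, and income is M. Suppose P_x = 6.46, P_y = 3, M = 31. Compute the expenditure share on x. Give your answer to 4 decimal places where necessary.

share on x = 0.1798

MU_x = 2/√x, MU_y = 1. Tangency: 2/√x = P_x/P_y.
Solve: √x = 2·P_y/P_x, so x*(P_x,P_y) = (2·P_y/P_x)², and y* = (M − P_x·x*)/P_y.
Plugging in: x* = (2·3/6.46)² = 0.8627, y* = 8.4757.
Expenditure on x: 6.46·0.8627 = 5.5728; share = 0.1798.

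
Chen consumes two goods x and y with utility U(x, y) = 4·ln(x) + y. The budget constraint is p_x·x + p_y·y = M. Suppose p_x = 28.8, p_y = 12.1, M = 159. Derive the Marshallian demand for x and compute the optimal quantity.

x* = 1.6806

So x*(p_x,p_y) = 4·p_y/p_x, independent of income; and y* = (M − 4·p_y)/p_y.
At the given prices: x* = 4·12.1/28.8 = 1.6806.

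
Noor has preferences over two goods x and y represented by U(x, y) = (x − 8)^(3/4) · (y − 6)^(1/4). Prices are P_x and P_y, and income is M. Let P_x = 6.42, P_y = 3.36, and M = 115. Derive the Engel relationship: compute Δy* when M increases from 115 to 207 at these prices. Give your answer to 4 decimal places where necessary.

Let x' = x−8, y' = y−6. MRS = 3·y'/x' = P_x/P_y.
After buying the subsistence bundle (8, 6), a share 0.75 of the remaining income goes to x: x* = 8 + 0.75·(M − 8P_x − 6P_y)/P_x.
Discretionary income = 115 − 8·6.42 − 6·3.36 = 43.48; y* = 6 + 0.25·43.48/3.36 = 9.2351.
At M' = 207: y* = 16.0804. Change: 16.0804 − 9.2351 = 6.8452.

Δy* = 6.8452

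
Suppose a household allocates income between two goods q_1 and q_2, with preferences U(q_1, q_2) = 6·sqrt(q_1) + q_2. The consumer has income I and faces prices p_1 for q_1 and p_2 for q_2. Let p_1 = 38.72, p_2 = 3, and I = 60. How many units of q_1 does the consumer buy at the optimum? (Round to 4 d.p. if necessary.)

q_1* = 0.054

Set MRS = p_1/p_2: 3·q_1^(−1/2) = p_1/p_2.
Solve: √q_1 = 3·p_2/p_1, so q_1*(p_1,p_2) = (3·p_2/p_1)², and q_2* = (I − p_1·q_1*)/p_2.
Plugging in: q_1* = (3·3/38.72)² = 0.054.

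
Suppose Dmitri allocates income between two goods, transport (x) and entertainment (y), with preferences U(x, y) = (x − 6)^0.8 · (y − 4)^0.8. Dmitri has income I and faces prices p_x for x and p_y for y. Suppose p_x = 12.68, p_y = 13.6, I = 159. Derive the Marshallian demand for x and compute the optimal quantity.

x* = 7.1246

MRS = (y−4)/(x−6). Tangency with p_x/p_y gives y−4 = (p_x/p_y)·(x−6).
After buying the subsistence bundle (6, 4), a share 0.5 of the remaining income goes to x: x* = 6 + 0.5·(I − 6p_x − 4p_y)/p_x.
Discretionary income = 159 − 6·12.68 − 4·13.6 = 28.52; x* = 6 + 0.5·28.52/12.68 = 7.1246.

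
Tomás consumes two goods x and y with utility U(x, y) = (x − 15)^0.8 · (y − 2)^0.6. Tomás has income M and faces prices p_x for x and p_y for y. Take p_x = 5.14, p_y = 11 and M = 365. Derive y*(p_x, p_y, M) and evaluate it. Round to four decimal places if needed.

y* = 12.3597

MRS = (4/3)·(y−2)/(x−15). Tangency with p_x/p_y gives y−2 = (3/4)·(p_x/p_y)·(x−15).
Substituting into the budget: x* = 15 + 4/7·(M − 15·p_x − 2·p_y)/p_x, and y* = 2 + 3/7·(…)/p_y.
Discretionary income = 365 − 15·5.14 − 2·11 = 265.9; y* = 2 + 3/7·265.9/11 = 12.3597.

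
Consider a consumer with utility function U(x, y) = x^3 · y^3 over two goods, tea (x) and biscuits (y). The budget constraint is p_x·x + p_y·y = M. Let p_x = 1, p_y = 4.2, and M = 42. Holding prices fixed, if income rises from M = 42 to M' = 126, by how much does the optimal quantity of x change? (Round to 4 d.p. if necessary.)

Δx* = 42

MU_x/MU_y = (3·y)/(3·x); tangency sets this equal to p_x/p_y.
Rearranging, p_y·y = p_x·x. Substituting into the budget gives p_x·x·(1 + 1) = M.
Demand: x*(p_x,p_y,M) = 0.5·M/p_x and y* = 0.5·M/p_y.
At p_x=1, p_y=4.2, M=42: x* = 0.5·42/1 = 21.
At M' = 126: x* = 63. Change: 63 − 21 = 42.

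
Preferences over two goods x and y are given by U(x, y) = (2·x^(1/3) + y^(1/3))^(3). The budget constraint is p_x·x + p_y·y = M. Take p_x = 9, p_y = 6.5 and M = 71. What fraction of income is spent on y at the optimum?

share on y = 0.2938

MU_x ∝ 2·x^(-2/3), MU_y ∝ y^(-2/3), so MRS = 2·(y/x)^(2/3) = p_x/p_y.
Solve for the ratio: y/x = [(1/2)·p_x/p_y]^(1.5).
Substitute y = (y/x)·x into the budget: x* = M/(p_x + p_y·(y/x)).
Numerically y/x = 0.576035, so x* = 71/(9 + 6.5·0.576035) = 5.5712 and y* = 0.576035·5.5712 = 3.2092.
Expenditure on y: 6.5·3.2092 = 20.8596; share = 0.2938.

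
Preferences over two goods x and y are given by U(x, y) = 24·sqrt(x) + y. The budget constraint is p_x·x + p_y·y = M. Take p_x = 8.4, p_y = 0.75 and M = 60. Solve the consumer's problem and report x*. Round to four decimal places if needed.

MU_x = 12/√x, MU_y = 1. Tangency: 12/√x = p_x/p_y.
Solve: √x = 12·p_y/p_x, so x*(p_x,p_y) = (12·p_y/p_x)², and y* = (M − p_x·x*)/p_y.
Plugging in: x* = (12·0.75/8.4)² = 1.148.

x* = 1.148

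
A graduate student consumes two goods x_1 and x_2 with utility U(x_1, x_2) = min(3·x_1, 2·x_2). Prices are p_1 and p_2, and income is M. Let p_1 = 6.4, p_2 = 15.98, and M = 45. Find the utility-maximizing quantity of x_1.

Leontief preferences: the optimum is at the kink where x_1/2 = x_2/3, i.e. x_2 = (3/2)·x_1.
Budget: p_1·x_1 + p_2·(3/2)·x_1 = M, so (2·p_1 + 3·p_2)·x_1 = 2·M.
Demand: x_1*(p_1,p_2,M) = 2·M/(2·p_1 + 3·p_2), x_2* = 3·M/(2·p_1 + 3·p_2).
Here 2·6.4 + 3·15.98 = 60.74, giving x_1* = 1.4817.

x_1* = 1.4817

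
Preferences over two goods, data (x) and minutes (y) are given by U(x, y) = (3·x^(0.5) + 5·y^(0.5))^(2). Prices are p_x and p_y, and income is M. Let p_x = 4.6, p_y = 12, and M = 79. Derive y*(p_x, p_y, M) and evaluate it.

MU_x ∝ 3·x^(-0.5), MU_y ∝ 5·y^(-0.5), so MRS = (3/5)·(y/x)^(0.5) = p_x/p_y.
Hence y/x = ((5/3)·p_x/p_y)^(1/(0.5)), i.e. raised to the 2 power.
With the ratio pinned down, the budget gives x* = M/(p_x + p_y·(y/x)) and y* = (y/x)·x*.
Numerically y/x = 0.408179, so x* = 79/(4.6 + 12·0.408179) = 8.3174 and y* = 0.408179·8.3174 = 3.395.

y* = 3.395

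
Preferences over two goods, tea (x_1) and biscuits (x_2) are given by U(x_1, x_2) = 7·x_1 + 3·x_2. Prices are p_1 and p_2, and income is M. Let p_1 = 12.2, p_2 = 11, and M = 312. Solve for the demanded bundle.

Perfect substitutes: compare marginal utility per dollar. 7/p_1 vs 3/p_2 → 0.5738 vs 0.2727.
x_1 gives more utility per dollar, so spend all income on x_1: x_1* = M/p_1, x_2* = 0.
Numerically: x_1* = 25.5738, x_2* = 0.

x_1* = 25.5738, x_2* = 0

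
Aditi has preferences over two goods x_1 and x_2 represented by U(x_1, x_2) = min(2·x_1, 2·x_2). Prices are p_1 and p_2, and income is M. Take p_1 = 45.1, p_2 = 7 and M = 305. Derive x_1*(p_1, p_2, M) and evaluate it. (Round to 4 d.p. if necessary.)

x_1* = 5.8541

Leontief preferences: the optimum is at the kink where x_1/2 = x_2/2, i.e. x_2 = x_1.
Budget: p_1·x_1 + p_2·x_1 = M, so (2·p_1 + 2·p_2)·x_1 = 2·M.
Demand: x_1*(p_1,p_2,M) = 2·M/(2·p_1 + 2·p_2), x_2* = 2·M/(2·p_1 + 2·p_2).
Here 2·45.1 + 2·7 = 104.2, giving x_1* = 5.8541.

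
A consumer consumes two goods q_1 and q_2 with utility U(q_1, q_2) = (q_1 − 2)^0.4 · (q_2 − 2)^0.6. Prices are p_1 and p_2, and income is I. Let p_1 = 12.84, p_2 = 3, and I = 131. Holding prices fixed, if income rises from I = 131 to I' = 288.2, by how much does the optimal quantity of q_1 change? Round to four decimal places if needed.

Δq_1* = 4.8972

MRS = (2/3)·(q_2−2)/(q_1−2). Tangency with p_1/p_2 gives q_2−2 = (3/2)·(p_1/p_2)·(q_1−2).
Substituting into the budget: q_1* = 2 + 0.4·(I − 2·p_1 − 2·p_2)/p_1, and q_2* = 2 + 0.6·(…)/p_2.
Discretionary income = 131 − 2·12.84 − 2·3 = 99.32; q_1* = 2 + 0.4·99.32/12.84 = 5.0941.
At I' = 288.2: q_1* = 9.9913. Change: 9.9913 − 5.0941 = 4.8972.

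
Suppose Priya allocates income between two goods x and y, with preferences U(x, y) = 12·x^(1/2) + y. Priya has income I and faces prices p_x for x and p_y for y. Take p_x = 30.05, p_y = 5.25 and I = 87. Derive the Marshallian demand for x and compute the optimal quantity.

Set MRS = p_x/p_y: 6·x^(−1/2) = p_x/p_y.
Solve: √x = 6·p_y/p_x, so x*(p_x,p_y) = (6·p_y/p_x)², and y* = (I − p_x·x*)/p_y.
Plugging in: x* = (6·5.25/30.05)² = 1.0988.

x* = 1.0988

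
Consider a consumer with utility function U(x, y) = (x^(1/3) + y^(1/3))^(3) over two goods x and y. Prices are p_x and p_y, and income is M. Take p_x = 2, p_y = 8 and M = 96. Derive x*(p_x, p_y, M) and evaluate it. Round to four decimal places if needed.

x* = 32

From the CES first-order condition, (y/x)^(2/3) = p_x/p_y.
Solve for the ratio: y/x = [p_x/p_y]^(1.5).
With the ratio pinned down, the budget gives x* = M/(p_x + p_y·(y/x)) and y* = (y/x)·x*.
Numerically y/x = 0.125, so x* = 96/(2 + 8·0.125) = 32.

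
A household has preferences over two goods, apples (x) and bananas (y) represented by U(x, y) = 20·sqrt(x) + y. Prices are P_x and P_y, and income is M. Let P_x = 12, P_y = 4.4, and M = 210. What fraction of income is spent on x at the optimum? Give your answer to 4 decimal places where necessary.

share on x = 0.7683

Thus x* = (10·P_y/P_x)² — independent of M — with the rest of income spent on y.
Plugging in: x* = (10·4.4/12)² = 13.4444, y* = 11.0606.
Expenditure on x: 12·13.4444 = 161.3333; share = 0.7683.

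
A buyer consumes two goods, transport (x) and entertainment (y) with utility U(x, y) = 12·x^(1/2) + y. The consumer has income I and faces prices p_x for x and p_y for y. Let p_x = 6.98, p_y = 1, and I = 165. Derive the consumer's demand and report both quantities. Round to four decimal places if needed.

MU_x = 6/√x, MU_y = 1. Tangency: 6/√x = p_x/p_y.
Solve: √x = 6·p_y/p_x, so x*(p_x,p_y) = (6·p_y/p_x)², and y* = (I − p_x·x*)/p_y.
Plugging in: x* = (6·1/6.98)² = 0.7389, y* = 159.8424.

x* = 0.7389, y* = 159.8424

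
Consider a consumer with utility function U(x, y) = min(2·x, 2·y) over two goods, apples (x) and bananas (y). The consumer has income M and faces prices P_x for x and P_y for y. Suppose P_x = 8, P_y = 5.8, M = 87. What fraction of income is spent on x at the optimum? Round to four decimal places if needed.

share on x = 0.5797

Demand: x*(P_x,P_y,M) = 2·M/(2·P_x + 2·P_y), y* = 2·M/(2·P_x + 2·P_y).
Here 2·8 + 2·5.8 = 27.6, giving x* = 6.3043 and y* = 6.3043.
Expenditure on x: 8·6.3043 = 50.4348; share = 0.5797.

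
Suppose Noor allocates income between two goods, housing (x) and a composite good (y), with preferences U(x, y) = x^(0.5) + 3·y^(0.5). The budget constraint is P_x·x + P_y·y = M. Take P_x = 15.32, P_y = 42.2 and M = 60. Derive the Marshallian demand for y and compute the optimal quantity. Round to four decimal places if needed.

MRS = MU_x/MU_y = (1/3)·(y/x)^(0.5). Set equal to P_x/P_y.
Solve for the ratio: y/x = [3·P_x/P_y]^(2).
With the ratio pinned down, the budget gives x* = M/(P_x + P_y·(y/x)) and y* = (y/x)·x*.
Numerically y/x = 1.186138, so x* = 60/(15.32 + 42.2·1.186138) = 0.9178 and y* = 1.186138·0.9178 = 1.0886.

y* = 1.0886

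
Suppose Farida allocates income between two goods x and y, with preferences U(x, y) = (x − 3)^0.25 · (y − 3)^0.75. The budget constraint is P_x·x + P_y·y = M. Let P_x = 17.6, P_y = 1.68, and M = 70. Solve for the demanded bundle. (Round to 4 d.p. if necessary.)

Let x' = x−3, y' = y−3. MRS = (1/3)·y'/x' = P_x/P_y.
Substituting into the budget: x* = 3 + 0.25·(M − 3·P_x − 3·P_y)/P_x, and y* = 3 + 0.75·(…)/P_y.
Discretionary income = 70 − 3·17.6 − 3·1.68 = 12.16; x* = 3 + 0.25·12.16/17.6 = 3.1727; y* = 3 + 0.75·12.16/1.68 = 8.4286.

x* = 3.1727, y* = 8.4286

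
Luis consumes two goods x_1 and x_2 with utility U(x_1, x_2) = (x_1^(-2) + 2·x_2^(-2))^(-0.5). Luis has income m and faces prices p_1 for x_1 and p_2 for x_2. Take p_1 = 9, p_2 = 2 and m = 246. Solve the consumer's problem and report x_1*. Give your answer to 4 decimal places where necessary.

MRS = MU_x_1/MU_x_2 = (1/2)·(x_2/x_1)^(3). Set equal to p_1/p_2.
Hence x_2/x_1 = (2·p_1/p_2)^(1/(3)), i.e. raised to the 1/3 power.
With the ratio pinned down, the budget gives x_1* = m/(p_1 + p_2·(x_2/x_1)) and x_2* = (x_2/x_1)·x_1*.
Numerically x_2/x_1 = 2.080084, so x_1* = 246/(9 + 2·2.080084) = 18.6928.

x_1* = 18.6928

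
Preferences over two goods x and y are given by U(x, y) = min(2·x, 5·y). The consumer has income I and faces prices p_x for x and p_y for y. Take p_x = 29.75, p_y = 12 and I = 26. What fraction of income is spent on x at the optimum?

share on x = 0.8611

With perfect complements, no substitution: consume in ratio x:y = 5:2.
Budget: p_x·x + p_y·(2/5)·x = I, so (5·p_x + 2·p_y)·x = 5·I.
Demand: x*(p_x,p_y,I) = 5·I/(5·p_x + 2·p_y), y* = 2·I/(5·p_x + 2·p_y).
Here 5·29.75 + 2·12 = 172.75, giving x* = 0.7525 and y* = 0.301.
Expenditure on x: 29.75·0.7525 = 22.3878; share = 0.8611.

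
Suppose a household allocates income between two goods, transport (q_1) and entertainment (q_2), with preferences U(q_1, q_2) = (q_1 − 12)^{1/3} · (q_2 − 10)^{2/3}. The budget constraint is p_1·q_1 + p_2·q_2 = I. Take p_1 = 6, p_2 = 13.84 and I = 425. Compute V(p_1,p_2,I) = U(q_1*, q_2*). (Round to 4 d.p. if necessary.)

This is Cobb-Douglas in (q_1−12, q_2−10): tangency gives 1/3·p_2·(q_2−10) = 2/3·p_1·(q_1−12).
After buying the subsistence bundle (12, 10), a share 1/3 of the remaining income goes to q_1: q_1* = 12 + 1/3·(I − 12p_1 − 10p_2)/p_1.
Discretionary income = 425 − 12·6 − 10·13.84 = 214.6; q_1* = 12 + 1/3·214.6/6 = 23.9222; q_2* = 10 + 2/3·214.6/13.84 = 20.3372.
Utility at the optimum: U(23.9222, 20.3372) = 10.8406.

V = 10.8406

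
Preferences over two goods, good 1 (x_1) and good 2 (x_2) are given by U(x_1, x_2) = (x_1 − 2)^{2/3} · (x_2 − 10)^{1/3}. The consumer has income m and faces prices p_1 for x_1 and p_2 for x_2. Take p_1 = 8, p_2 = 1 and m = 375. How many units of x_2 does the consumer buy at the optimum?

This is Cobb-Douglas in (x_1−2, x_2−10): tangency gives 2/3·p_2·(x_2−10) = 1/3·p_1·(x_1−2).
After buying the subsistence bundle (2, 10), a share 2/3 of the remaining income goes to x_1: x_1* = 2 + 2/3·(m − 2p_1 − 10p_2)/p_1.
Discretionary income = 375 − 2·8 − 10·1 = 349; x_2* = 10 + 1/3·349/1 = 126.3333.

x_2* = 126.3333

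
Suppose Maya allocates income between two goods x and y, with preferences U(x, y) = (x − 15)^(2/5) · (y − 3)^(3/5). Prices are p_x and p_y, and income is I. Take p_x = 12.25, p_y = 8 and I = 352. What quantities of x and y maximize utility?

This is Cobb-Douglas in (x−15, y−3): tangency gives 0.4·p_y·(y−3) = 0.6·p_x·(x−15).
Substituting into the budget: x* = 15 + 0.4·(I − 15·p_x − 3·p_y)/p_x, and y* = 3 + 0.6·(…)/p_y.
Discretionary income = 352 − 15·12.25 − 3·8 = 144.25; x* = 15 + 0.4·144.25/12.25 = 19.7102; y* = 3 + 0.6·144.25/8 = 13.8187.

x* = 19.7102, y* = 13.8187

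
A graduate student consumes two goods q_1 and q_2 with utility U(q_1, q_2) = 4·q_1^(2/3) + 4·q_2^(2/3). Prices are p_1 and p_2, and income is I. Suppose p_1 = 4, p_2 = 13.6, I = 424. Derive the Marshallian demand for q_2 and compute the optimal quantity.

MU_q_1 ∝ 4·q_1^(-1/3), MU_q_2 ∝ 4·q_2^(-1/3), so MRS = (q_2/q_1)^(1/3) = p_1/p_2.
Hence q_2/q_1 = (p_1/p_2)^(1/(1/3)), i.e. raised to the 3 power.
Substitute q_2 = (q_2/q_1)·q_1 into the budget: q_1* = I/(p_1 + p_2·(q_2/q_1)).
Numerically q_2/q_1 = 0.025443, so q_1* = 424/(4 + 13.6·0.025443) = 97.5605 and q_2* = 0.025443·97.5605 = 2.4822.

q_2* = 2.4822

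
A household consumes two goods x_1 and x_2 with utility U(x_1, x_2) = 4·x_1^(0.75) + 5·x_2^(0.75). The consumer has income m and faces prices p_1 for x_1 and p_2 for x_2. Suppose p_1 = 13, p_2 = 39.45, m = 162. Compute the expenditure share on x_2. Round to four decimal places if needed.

MU_x_1 ∝ 4·x_1^(-0.25), MU_x_2 ∝ 5·x_2^(-0.25), so MRS = (4/5)·(x_2/x_1)^(0.25) = p_1/p_2.
Solve for the ratio: x_2/x_1 = [(5/4)·p_1/p_2]^(4).
Substitute x_2 = (x_2/x_1)·x_1 into the budget: x_1* = m/(p_1 + p_2·(x_2/x_1)).
Numerically x_2/x_1 = 0.028789, so x_1* = 162/(13 + 39.45·0.028789) = 11.4603 and x_2* = 0.028789·11.4603 = 0.3299.
Expenditure on x_2: 39.45·0.3299 = 13.0158; share = 0.0803.

share on x_2 = 0.0803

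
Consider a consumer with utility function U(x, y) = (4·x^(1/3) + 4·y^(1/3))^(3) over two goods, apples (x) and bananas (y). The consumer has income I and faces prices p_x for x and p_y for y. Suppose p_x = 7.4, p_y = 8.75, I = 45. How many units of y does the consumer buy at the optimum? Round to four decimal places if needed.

y* = 2.4638

From the CES first-order condition, (y/x)^(2/3) = p_x/p_y.
Hence y/x = (p_x/p_y)^(1/(2/3)), i.e. raised to the 1.5 power.
Substitute y = (y/x)·x into the budget: x* = I/(p_x + p_y·(y/x)).
Numerically y/x = 0.777742, so x* = 45/(7.4 + 8.75·0.777742) = 3.1678 and y* = 0.777742·3.1678 = 2.4638.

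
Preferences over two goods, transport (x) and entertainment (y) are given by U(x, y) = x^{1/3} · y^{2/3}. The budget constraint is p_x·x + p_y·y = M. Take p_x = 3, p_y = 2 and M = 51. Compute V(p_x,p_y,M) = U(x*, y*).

V = 11.7871

MU_x/MU_y = (1/3·y)/(2/3·x); tangency sets this equal to p_x/p_y.
So 1/3·p_y·y = 2/3·p_x·x; combined with the budget, a share 1/3 of income goes to x.
Demand: x*(p_x,p_y,M) = 1/3·M/p_x and y* = 2/3·M/p_y.
At p_x=3, p_y=2, M=51: x* = 1/3·51/3 = 5.6667, y* = 17.
Utility at the optimum: U(5.6667, 17) = 11.7871.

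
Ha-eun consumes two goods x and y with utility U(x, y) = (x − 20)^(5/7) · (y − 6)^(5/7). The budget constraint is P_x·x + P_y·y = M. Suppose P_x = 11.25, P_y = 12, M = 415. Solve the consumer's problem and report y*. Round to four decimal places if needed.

This is Cobb-Douglas in (x−20, y−6): tangency gives 5/7·P_y·(y−6) = 5/7·P_x·(x−20).
After buying the subsistence bundle (20, 6), a share 0.5 of the remaining income goes to x: x* = 20 + 0.5·(M − 20P_x − 6P_y)/P_x.
Discretionary income = 415 − 20·11.25 − 6·12 = 118; y* = 6 + 0.5·118/12 = 10.9167.

y* = 10.9167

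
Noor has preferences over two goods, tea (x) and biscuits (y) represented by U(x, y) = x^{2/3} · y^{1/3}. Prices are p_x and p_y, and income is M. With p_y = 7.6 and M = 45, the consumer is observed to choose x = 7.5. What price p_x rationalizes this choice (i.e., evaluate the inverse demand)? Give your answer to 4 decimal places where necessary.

MU_x/MU_y = (2/3·y)/(1/3·x); tangency sets this equal to p_x/p_y.
Rearranging, p_y·y = (1/2)·p_x·x. Substituting into the budget gives p_x·x·(1 + (1/2)) = M.
Demand: x*(p_x,p_y,M) = 2/3·M/p_x and y* = 1/3·M/p_y.
Set x* = 7.5 in the demand function and solve for p_x: p_x = 4.

p_x = 4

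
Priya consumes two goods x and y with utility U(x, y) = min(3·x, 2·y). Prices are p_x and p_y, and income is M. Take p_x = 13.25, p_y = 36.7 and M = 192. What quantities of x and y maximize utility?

x* = 2.8111, y* = 4.2167

Leontief preferences: the optimum is at the kink where x/2 = y/3, i.e. y = (3/2)·x.
Budget: p_x·x + p_y·(3/2)·x = M, so (2·p_x + 3·p_y)·x = 2·M.
Demand: x*(p_x,p_y,M) = 2·M/(2·p_x + 3·p_y), y* = 3·M/(2·p_x + 3·p_y).
Here 2·13.25 + 3·36.7 = 136.6, giving x* = 2.8111 and y* = 4.2167.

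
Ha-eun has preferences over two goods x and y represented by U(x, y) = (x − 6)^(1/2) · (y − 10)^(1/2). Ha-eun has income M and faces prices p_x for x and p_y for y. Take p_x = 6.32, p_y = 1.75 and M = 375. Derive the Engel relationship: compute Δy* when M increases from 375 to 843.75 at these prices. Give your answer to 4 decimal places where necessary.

Δy* = 133.9286

This is Cobb-Douglas in (x−6, y−10): tangency gives 0.5·p_y·(y−10) = 0.5·p_x·(x−6).
Substituting into the budget: x* = 6 + 0.5·(M − 6·p_x − 10·p_y)/p_x, and y* = 10 + 0.5·(…)/p_y.
Discretionary income = 375 − 6·6.32 − 10·1.75 = 319.58; y* = 10 + 0.5·319.58/1.75 = 101.3086.
At M' = 843.75: y* = 235.2371. Change: 235.2371 − 101.3086 = 133.9286.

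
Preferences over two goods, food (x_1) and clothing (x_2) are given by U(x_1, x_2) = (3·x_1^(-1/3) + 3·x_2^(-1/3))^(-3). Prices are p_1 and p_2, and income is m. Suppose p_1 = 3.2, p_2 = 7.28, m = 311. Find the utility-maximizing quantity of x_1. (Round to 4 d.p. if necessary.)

From the CES first-order condition, (x_2/x_1)^(4/3) = p_1/p_2.
Solve for the ratio: x_2/x_1 = [p_1/p_2]^(0.75).
With the ratio pinned down, the budget gives x_1* = m/(p_1 + p_2·(x_2/x_1)) and x_2* = (x_2/x_1)·x_1*.
Numerically x_2/x_1 = 0.539839, so x_1* = 311/(3.2 + 7.28·0.539839) = 43.6184.

x_1* = 43.6184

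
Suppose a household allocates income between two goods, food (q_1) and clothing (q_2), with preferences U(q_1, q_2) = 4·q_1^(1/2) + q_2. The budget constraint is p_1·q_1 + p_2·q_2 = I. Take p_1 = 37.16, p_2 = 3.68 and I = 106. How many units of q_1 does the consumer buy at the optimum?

Set MRS = p_1/p_2: 2·q_1^(−1/2) = p_1/p_2.
Solve: √q_1 = 2·p_2/p_1, so q_1*(p_1,p_2) = (2·p_2/p_1)², and q_2* = (I − p_1·q_1*)/p_2.
Plugging in: q_1* = (2·3.68/37.16)² = 0.0392.

q_1* = 0.0392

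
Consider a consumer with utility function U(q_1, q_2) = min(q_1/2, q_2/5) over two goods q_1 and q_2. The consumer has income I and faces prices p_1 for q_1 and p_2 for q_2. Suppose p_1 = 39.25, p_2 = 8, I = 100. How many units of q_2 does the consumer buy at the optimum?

q_2* = 4.2194

Leontief preferences: the optimum is at the kink where q_1/2 = q_2/5, i.e. q_2 = (5/2)·q_1.
Budget: p_1·q_1 + p_2·(5/2)·q_1 = I, so (2·p_1 + 5·p_2)·q_1 = 2·I.
Demand: q_1*(p_1,p_2,I) = 2·I/(2·p_1 + 5·p_2), q_2* = 5·I/(2·p_1 + 5·p_2).
Here 2·39.25 + 5·8 = 118.5, giving q_2* = 4.2194.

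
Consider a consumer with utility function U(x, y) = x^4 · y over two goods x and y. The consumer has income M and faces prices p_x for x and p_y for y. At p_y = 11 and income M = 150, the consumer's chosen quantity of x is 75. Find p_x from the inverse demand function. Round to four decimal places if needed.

p_x = 1.6

Tangency: MRS = 4·y/x = p_x/p_y.
Rearranging, p_y·y = (1/4)·p_x·x. Substituting into the budget gives p_x·x·(1 + (1/4)) = M.
Demand: x*(p_x,p_y,M) = 0.8·M/p_x and y* = 0.2·M/p_y.
Set x* = 75 in the demand function and solve for p_x: p_x = 1.6.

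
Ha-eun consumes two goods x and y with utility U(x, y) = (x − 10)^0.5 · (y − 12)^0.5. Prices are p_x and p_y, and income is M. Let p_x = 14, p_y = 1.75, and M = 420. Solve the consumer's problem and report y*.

y* = 86

Let x' = x−10, y' = y−12. MRS = y'/x' = p_x/p_y.
After buying the subsistence bundle (10, 12), a share 0.5 of the remaining income goes to x: x* = 10 + 0.5·(M − 10p_x − 12p_y)/p_x.
Discretionary income = 420 − 10·14 − 12·1.75 = 259; y* = 12 + 0.5·259/1.75 = 86.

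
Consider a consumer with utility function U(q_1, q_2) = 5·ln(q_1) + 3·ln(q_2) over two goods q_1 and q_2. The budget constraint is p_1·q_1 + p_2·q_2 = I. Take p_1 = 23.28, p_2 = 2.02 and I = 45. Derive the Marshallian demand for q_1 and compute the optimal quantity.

MU_q_1/MU_q_2 = (5·q_2)/(3·q_1); tangency sets this equal to p_1/p_2.
So 5·p_2·q_2 = 3·p_1·q_1; combined with the budget, a share 0.625 of income goes to q_1.
Demand: q_1*(p_1,p_2,I) = 0.625·I/p_1 and q_2* = 0.375·I/p_2.
At p_1=23.28, p_2=2.02, I=45: q_1* = 0.625·45/23.28 = 1.2081.

q_1* = 1.2081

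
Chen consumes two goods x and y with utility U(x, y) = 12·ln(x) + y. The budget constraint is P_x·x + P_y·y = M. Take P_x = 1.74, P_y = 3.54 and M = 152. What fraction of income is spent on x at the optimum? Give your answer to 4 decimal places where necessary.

share on x = 0.2795

Set MRS = P_x/P_y: (12/x)/1 = P_x/P_y.
So x*(P_x,P_y) = 12·P_y/P_x, independent of income; and y* = (M − 12·P_y)/P_y.
At the given prices: x* = 12·3.54/1.74 = 24.4138, and y* = 30.9379.
Expenditure on x: 1.74·24.4138 = 42.48; share = 0.2795.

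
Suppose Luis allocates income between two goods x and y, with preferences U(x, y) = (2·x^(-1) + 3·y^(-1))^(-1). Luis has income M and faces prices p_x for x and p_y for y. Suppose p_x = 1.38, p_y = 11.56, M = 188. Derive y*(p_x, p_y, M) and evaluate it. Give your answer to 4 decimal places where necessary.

From the CES first-order condition, (2/3)·(y/x)^(2) = p_x/p_y.
Hence y/x = ((3/2)·p_x/p_y)^(1/(2)), i.e. raised to the 0.5 power.
With the ratio pinned down, the budget gives x* = M/(p_x + p_y·(y/x)) and y* = (y/x)·x*.
Numerically y/x = 0.423162, so x* = 188/(1.38 + 11.56·0.423162) = 29.9757 and y* = 0.423162·29.9757 = 12.6846.

y* = 12.6846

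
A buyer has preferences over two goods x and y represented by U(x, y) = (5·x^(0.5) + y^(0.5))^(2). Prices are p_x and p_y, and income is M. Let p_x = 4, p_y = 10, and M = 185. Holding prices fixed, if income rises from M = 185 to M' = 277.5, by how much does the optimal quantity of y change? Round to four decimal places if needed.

Δy* = 0.1457

From the CES first-order condition, 5·(y/x)^(0.5) = p_x/p_y.
Hence y/x = ((1/5)·p_x/p_y)^(1/(0.5)), i.e. raised to the 2 power.
With the ratio pinned down, the budget gives x* = M/(p_x + p_y·(y/x)) and y* = (y/x)·x*.
Numerically y/x = 0.0064, so x* = 185/(4 + 10·0.0064) = 45.5217 and y* = 0.0064·45.5217 = 0.2913.
At M' = 277.5: y* = 0.437. Change: 0.437 − 0.2913 = 0.1457.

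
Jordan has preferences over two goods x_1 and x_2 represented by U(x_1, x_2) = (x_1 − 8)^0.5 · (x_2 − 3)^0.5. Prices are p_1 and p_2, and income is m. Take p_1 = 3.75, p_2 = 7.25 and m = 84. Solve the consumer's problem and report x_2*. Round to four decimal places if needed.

After buying the subsistence bundle (8, 3), a share 0.5 of the remaining income goes to x_1: x_1* = 8 + 0.5·(m − 8p_1 − 3p_2)/p_1.
Discretionary income = 84 − 8·3.75 − 3·7.25 = 32.25; x_2* = 3 + 0.5·32.25/7.25 = 5.2241.

x_2* = 5.2241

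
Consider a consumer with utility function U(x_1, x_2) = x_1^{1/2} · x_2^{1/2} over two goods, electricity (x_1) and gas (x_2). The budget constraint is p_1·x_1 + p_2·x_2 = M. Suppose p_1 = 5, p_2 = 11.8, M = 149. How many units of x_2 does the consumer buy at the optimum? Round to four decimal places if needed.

Demand: x_1*(p_1,p_2,M) = 0.5·M/p_1 and x_2* = 0.5·M/p_2.
At p_1=5, p_2=11.8, M=149: x_2* = 0.5·149/11.8 = 6.3136.

x_2* = 6.3136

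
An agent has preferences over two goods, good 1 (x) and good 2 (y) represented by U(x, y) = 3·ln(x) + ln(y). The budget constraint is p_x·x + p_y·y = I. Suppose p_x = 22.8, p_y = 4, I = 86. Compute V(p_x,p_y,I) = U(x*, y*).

MU_x/MU_y = (3·y)/(x); tangency sets this equal to p_x/p_y.
Rearranging, p_y·y = (1/3)·p_x·x. Substituting into the budget gives p_x·x·(1 + (1/3)) = I.
Demand: x*(p_x,p_y,I) = 0.75·I/p_x and y* = 0.25·I/p_y.
At p_x=22.8, p_y=4, I=86: x* = 0.75·86/22.8 = 2.8289, y* = 5.375.
Utility at the optimum: U(2.8289, 5.375) = 4.8015.

V = 4.8015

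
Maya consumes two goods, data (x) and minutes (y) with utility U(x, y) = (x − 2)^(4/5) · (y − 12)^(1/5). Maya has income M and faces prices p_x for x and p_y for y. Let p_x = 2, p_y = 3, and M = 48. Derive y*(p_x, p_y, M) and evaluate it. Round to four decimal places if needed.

MRS = 4·(y−12)/(x−2). Tangency with p_x/p_y gives y−12 = (1/4)·(p_x/p_y)·(x−2).
Substituting into the budget: x* = 2 + 0.8·(M − 2·p_x − 12·p_y)/p_x, and y* = 12 + 0.2·(…)/p_y.
Discretionary income = 48 − 2·2 − 12·3 = 8; y* = 12 + 0.2·8/3 = 12.5333.

y* = 12.5333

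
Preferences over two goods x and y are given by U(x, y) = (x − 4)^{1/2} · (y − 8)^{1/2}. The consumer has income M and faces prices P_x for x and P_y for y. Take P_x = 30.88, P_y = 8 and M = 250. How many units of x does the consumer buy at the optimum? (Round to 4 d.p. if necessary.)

Let x' = x−4, y' = y−8. MRS = y'/x' = P_x/P_y.
Substituting into the budget: x* = 4 + 0.5·(M − 4·P_x − 8·P_y)/P_x, and y* = 8 + 0.5·(…)/P_y.
Discretionary income = 250 − 4·30.88 − 8·8 = 62.48; x* = 4 + 0.5·62.48/30.88 = 5.0117.

x* = 5.0117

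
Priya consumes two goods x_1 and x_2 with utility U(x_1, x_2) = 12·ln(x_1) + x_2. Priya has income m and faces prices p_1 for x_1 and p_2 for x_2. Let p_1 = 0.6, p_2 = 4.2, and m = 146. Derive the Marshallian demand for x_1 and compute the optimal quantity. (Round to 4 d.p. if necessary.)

Set MRS = p_1/p_2: (12/x_1)/1 = p_1/p_2.
So x_1*(p_1,p_2) = 12·p_2/p_1, independent of income; and x_2* = (m − 12·p_2)/p_2.
At the given prices: x_1* = 12·4.2/0.6 = 84.

x_1* = 84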